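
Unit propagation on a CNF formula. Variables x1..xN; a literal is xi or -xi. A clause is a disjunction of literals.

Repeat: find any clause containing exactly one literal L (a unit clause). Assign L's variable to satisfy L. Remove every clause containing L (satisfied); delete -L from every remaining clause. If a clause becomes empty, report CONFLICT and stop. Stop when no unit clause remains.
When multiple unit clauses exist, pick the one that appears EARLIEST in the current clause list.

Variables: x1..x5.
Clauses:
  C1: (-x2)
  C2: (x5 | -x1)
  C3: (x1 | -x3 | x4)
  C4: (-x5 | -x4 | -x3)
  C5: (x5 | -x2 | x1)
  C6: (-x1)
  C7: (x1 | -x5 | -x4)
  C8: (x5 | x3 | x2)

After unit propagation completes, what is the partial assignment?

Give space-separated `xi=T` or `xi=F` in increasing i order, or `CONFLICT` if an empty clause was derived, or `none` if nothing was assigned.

Answer: x1=F x2=F

Derivation:
unit clause [-2] forces x2=F; simplify:
  drop 2 from [5, 3, 2] -> [5, 3]
  satisfied 2 clause(s); 6 remain; assigned so far: [2]
unit clause [-1] forces x1=F; simplify:
  drop 1 from [1, -3, 4] -> [-3, 4]
  drop 1 from [1, -5, -4] -> [-5, -4]
  satisfied 2 clause(s); 4 remain; assigned so far: [1, 2]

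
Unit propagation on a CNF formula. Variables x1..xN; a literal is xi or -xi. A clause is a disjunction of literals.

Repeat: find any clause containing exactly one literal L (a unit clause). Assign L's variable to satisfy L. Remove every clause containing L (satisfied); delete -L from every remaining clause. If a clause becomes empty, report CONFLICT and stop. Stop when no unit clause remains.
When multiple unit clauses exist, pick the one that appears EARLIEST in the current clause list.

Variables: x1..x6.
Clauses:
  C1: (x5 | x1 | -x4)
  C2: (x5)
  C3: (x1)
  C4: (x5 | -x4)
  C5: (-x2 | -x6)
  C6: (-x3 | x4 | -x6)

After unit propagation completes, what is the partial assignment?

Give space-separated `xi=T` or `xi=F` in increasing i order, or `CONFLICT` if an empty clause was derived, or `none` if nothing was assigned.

unit clause [5] forces x5=T; simplify:
  satisfied 3 clause(s); 3 remain; assigned so far: [5]
unit clause [1] forces x1=T; simplify:
  satisfied 1 clause(s); 2 remain; assigned so far: [1, 5]

Answer: x1=T x5=T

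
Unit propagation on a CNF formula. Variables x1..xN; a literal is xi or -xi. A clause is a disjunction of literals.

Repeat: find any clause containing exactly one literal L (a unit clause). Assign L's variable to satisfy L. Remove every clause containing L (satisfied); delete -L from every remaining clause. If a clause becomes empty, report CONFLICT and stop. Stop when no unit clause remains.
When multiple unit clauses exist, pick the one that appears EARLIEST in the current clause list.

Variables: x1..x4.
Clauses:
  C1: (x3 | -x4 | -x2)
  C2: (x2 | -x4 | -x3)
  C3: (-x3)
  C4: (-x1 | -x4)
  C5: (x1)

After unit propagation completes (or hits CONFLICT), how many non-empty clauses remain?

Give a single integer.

Answer: 0

Derivation:
unit clause [-3] forces x3=F; simplify:
  drop 3 from [3, -4, -2] -> [-4, -2]
  satisfied 2 clause(s); 3 remain; assigned so far: [3]
unit clause [1] forces x1=T; simplify:
  drop -1 from [-1, -4] -> [-4]
  satisfied 1 clause(s); 2 remain; assigned so far: [1, 3]
unit clause [-4] forces x4=F; simplify:
  satisfied 2 clause(s); 0 remain; assigned so far: [1, 3, 4]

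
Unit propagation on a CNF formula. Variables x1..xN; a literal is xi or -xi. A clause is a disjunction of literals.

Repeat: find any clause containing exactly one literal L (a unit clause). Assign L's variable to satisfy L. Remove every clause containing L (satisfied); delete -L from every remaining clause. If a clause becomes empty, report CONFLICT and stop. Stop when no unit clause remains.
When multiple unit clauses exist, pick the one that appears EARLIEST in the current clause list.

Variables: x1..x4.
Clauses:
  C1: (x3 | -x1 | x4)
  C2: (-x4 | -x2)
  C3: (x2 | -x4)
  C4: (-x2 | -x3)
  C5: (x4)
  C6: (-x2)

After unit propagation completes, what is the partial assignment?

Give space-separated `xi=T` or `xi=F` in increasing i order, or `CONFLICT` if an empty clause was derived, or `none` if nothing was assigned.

Answer: CONFLICT

Derivation:
unit clause [4] forces x4=T; simplify:
  drop -4 from [-4, -2] -> [-2]
  drop -4 from [2, -4] -> [2]
  satisfied 2 clause(s); 4 remain; assigned so far: [4]
unit clause [-2] forces x2=F; simplify:
  drop 2 from [2] -> [] (empty!)
  satisfied 3 clause(s); 1 remain; assigned so far: [2, 4]
CONFLICT (empty clause)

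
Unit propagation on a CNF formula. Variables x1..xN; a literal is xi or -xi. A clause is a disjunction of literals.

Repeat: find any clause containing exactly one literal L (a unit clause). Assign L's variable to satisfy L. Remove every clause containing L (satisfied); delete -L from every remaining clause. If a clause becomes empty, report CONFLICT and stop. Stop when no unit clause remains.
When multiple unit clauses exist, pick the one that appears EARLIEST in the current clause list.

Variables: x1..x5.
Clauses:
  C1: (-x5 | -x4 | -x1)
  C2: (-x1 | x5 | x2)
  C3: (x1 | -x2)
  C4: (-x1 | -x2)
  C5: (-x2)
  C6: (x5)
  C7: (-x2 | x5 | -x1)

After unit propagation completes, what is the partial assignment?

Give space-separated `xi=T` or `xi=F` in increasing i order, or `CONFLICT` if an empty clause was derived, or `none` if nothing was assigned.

Answer: x2=F x5=T

Derivation:
unit clause [-2] forces x2=F; simplify:
  drop 2 from [-1, 5, 2] -> [-1, 5]
  satisfied 4 clause(s); 3 remain; assigned so far: [2]
unit clause [5] forces x5=T; simplify:
  drop -5 from [-5, -4, -1] -> [-4, -1]
  satisfied 2 clause(s); 1 remain; assigned so far: [2, 5]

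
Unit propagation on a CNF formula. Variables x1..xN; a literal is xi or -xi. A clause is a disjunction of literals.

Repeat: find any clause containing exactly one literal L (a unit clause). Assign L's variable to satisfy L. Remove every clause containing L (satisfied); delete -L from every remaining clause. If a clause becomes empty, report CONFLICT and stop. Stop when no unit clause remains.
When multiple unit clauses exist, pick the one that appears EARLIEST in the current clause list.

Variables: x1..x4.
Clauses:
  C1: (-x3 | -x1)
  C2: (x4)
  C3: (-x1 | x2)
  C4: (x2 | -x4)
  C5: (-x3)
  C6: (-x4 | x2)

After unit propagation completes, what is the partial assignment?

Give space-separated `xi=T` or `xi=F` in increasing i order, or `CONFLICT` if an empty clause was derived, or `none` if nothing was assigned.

Answer: x2=T x3=F x4=T

Derivation:
unit clause [4] forces x4=T; simplify:
  drop -4 from [2, -4] -> [2]
  drop -4 from [-4, 2] -> [2]
  satisfied 1 clause(s); 5 remain; assigned so far: [4]
unit clause [2] forces x2=T; simplify:
  satisfied 3 clause(s); 2 remain; assigned so far: [2, 4]
unit clause [-3] forces x3=F; simplify:
  satisfied 2 clause(s); 0 remain; assigned so far: [2, 3, 4]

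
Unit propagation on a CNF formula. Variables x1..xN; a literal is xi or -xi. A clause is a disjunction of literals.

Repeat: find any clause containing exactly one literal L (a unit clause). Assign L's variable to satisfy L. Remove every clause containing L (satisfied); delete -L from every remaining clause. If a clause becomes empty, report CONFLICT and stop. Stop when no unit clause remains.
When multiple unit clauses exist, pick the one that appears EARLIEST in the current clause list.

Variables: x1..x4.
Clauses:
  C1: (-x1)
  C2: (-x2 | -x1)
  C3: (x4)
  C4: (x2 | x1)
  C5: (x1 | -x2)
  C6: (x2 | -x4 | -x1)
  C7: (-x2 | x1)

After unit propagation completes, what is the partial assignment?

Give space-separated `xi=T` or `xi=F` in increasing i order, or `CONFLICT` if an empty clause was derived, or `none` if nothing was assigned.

unit clause [-1] forces x1=F; simplify:
  drop 1 from [2, 1] -> [2]
  drop 1 from [1, -2] -> [-2]
  drop 1 from [-2, 1] -> [-2]
  satisfied 3 clause(s); 4 remain; assigned so far: [1]
unit clause [4] forces x4=T; simplify:
  satisfied 1 clause(s); 3 remain; assigned so far: [1, 4]
unit clause [2] forces x2=T; simplify:
  drop -2 from [-2] -> [] (empty!)
  drop -2 from [-2] -> [] (empty!)
  satisfied 1 clause(s); 2 remain; assigned so far: [1, 2, 4]
CONFLICT (empty clause)

Answer: CONFLICT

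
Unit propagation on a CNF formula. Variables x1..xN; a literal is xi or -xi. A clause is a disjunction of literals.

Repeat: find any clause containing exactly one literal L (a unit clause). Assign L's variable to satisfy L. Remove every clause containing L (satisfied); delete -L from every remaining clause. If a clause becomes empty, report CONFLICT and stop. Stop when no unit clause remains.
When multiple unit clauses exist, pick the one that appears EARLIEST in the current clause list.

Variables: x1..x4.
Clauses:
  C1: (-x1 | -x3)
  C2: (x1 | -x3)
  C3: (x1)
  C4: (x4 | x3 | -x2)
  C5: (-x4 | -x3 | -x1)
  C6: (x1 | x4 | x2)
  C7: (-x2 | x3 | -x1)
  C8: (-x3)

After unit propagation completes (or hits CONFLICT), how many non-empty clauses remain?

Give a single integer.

unit clause [1] forces x1=T; simplify:
  drop -1 from [-1, -3] -> [-3]
  drop -1 from [-4, -3, -1] -> [-4, -3]
  drop -1 from [-2, 3, -1] -> [-2, 3]
  satisfied 3 clause(s); 5 remain; assigned so far: [1]
unit clause [-3] forces x3=F; simplify:
  drop 3 from [4, 3, -2] -> [4, -2]
  drop 3 from [-2, 3] -> [-2]
  satisfied 3 clause(s); 2 remain; assigned so far: [1, 3]
unit clause [-2] forces x2=F; simplify:
  satisfied 2 clause(s); 0 remain; assigned so far: [1, 2, 3]

Answer: 0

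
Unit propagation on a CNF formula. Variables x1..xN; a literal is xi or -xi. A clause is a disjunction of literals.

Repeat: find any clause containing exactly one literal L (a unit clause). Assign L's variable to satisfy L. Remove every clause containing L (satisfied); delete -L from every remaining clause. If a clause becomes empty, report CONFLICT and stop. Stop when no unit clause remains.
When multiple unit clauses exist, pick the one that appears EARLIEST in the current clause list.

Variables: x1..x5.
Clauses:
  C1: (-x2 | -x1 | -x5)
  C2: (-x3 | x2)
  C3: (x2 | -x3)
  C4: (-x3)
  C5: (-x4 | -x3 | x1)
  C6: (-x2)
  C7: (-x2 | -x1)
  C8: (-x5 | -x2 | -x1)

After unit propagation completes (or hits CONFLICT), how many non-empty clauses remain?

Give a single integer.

Answer: 0

Derivation:
unit clause [-3] forces x3=F; simplify:
  satisfied 4 clause(s); 4 remain; assigned so far: [3]
unit clause [-2] forces x2=F; simplify:
  satisfied 4 clause(s); 0 remain; assigned so far: [2, 3]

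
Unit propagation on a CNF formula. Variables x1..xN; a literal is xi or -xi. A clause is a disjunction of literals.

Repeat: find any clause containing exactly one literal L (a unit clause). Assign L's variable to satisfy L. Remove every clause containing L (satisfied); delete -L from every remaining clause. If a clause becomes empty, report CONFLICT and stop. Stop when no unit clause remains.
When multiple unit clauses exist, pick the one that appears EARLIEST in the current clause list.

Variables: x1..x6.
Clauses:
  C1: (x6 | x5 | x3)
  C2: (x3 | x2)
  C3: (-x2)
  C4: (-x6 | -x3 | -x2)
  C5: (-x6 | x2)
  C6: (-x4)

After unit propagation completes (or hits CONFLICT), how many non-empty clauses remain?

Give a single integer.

unit clause [-2] forces x2=F; simplify:
  drop 2 from [3, 2] -> [3]
  drop 2 from [-6, 2] -> [-6]
  satisfied 2 clause(s); 4 remain; assigned so far: [2]
unit clause [3] forces x3=T; simplify:
  satisfied 2 clause(s); 2 remain; assigned so far: [2, 3]
unit clause [-6] forces x6=F; simplify:
  satisfied 1 clause(s); 1 remain; assigned so far: [2, 3, 6]
unit clause [-4] forces x4=F; simplify:
  satisfied 1 clause(s); 0 remain; assigned so far: [2, 3, 4, 6]

Answer: 0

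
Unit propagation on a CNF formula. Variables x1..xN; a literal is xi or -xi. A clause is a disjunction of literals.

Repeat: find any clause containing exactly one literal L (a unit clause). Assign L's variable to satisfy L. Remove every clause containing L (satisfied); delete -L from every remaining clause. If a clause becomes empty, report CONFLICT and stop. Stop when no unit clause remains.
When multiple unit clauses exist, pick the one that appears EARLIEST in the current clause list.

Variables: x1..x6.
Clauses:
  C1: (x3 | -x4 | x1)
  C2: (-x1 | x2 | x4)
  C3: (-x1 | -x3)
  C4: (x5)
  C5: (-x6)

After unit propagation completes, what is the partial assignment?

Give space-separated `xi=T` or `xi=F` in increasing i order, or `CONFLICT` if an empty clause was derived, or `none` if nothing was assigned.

Answer: x5=T x6=F

Derivation:
unit clause [5] forces x5=T; simplify:
  satisfied 1 clause(s); 4 remain; assigned so far: [5]
unit clause [-6] forces x6=F; simplify:
  satisfied 1 clause(s); 3 remain; assigned so far: [5, 6]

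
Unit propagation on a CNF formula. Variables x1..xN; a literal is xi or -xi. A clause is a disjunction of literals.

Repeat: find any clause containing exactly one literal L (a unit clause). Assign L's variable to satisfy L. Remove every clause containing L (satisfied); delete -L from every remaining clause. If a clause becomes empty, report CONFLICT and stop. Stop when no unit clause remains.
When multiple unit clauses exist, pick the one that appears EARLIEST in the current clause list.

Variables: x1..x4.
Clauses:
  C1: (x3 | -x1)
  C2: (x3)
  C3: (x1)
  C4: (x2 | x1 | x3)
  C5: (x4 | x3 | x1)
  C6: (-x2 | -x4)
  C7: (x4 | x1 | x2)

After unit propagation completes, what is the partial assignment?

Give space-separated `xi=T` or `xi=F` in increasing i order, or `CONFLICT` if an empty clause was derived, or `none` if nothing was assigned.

unit clause [3] forces x3=T; simplify:
  satisfied 4 clause(s); 3 remain; assigned so far: [3]
unit clause [1] forces x1=T; simplify:
  satisfied 2 clause(s); 1 remain; assigned so far: [1, 3]

Answer: x1=T x3=T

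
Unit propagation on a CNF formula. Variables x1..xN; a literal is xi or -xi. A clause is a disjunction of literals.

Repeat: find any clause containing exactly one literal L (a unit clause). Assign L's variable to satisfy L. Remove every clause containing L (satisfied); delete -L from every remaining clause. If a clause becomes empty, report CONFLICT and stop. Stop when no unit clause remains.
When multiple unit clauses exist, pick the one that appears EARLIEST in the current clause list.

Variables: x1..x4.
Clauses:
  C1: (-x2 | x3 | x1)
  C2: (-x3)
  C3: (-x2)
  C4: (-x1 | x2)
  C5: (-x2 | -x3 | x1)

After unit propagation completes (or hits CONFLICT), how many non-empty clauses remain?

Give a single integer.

Answer: 0

Derivation:
unit clause [-3] forces x3=F; simplify:
  drop 3 from [-2, 3, 1] -> [-2, 1]
  satisfied 2 clause(s); 3 remain; assigned so far: [3]
unit clause [-2] forces x2=F; simplify:
  drop 2 from [-1, 2] -> [-1]
  satisfied 2 clause(s); 1 remain; assigned so far: [2, 3]
unit clause [-1] forces x1=F; simplify:
  satisfied 1 clause(s); 0 remain; assigned so far: [1, 2, 3]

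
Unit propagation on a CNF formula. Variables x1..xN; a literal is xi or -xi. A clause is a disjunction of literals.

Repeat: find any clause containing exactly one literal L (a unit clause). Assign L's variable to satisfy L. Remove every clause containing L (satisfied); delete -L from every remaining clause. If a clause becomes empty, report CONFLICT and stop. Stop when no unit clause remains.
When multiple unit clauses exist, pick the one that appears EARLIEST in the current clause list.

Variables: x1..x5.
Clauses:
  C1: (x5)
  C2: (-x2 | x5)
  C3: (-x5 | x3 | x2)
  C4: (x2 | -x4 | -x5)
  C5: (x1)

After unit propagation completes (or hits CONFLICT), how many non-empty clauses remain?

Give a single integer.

unit clause [5] forces x5=T; simplify:
  drop -5 from [-5, 3, 2] -> [3, 2]
  drop -5 from [2, -4, -5] -> [2, -4]
  satisfied 2 clause(s); 3 remain; assigned so far: [5]
unit clause [1] forces x1=T; simplify:
  satisfied 1 clause(s); 2 remain; assigned so far: [1, 5]

Answer: 2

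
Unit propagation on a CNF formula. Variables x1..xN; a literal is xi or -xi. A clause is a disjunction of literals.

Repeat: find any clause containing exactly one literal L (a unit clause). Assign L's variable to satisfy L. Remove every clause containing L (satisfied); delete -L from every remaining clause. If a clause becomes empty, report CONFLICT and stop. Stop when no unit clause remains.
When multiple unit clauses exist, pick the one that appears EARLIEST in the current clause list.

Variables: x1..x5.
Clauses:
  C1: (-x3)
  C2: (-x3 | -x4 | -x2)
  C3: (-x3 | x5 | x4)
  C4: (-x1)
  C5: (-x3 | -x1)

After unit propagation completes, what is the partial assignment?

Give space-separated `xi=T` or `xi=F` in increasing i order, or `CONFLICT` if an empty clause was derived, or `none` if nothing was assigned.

Answer: x1=F x3=F

Derivation:
unit clause [-3] forces x3=F; simplify:
  satisfied 4 clause(s); 1 remain; assigned so far: [3]
unit clause [-1] forces x1=F; simplify:
  satisfied 1 clause(s); 0 remain; assigned so far: [1, 3]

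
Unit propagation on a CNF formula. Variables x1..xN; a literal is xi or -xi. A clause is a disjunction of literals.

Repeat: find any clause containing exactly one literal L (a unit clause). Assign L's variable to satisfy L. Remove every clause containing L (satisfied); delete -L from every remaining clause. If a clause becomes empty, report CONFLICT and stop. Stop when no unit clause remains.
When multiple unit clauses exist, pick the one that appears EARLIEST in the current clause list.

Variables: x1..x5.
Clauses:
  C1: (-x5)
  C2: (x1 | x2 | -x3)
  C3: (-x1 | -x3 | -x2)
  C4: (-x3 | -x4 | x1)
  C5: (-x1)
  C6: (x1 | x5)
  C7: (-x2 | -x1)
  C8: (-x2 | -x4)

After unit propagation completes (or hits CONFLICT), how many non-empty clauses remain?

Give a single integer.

unit clause [-5] forces x5=F; simplify:
  drop 5 from [1, 5] -> [1]
  satisfied 1 clause(s); 7 remain; assigned so far: [5]
unit clause [-1] forces x1=F; simplify:
  drop 1 from [1, 2, -3] -> [2, -3]
  drop 1 from [-3, -4, 1] -> [-3, -4]
  drop 1 from [1] -> [] (empty!)
  satisfied 3 clause(s); 4 remain; assigned so far: [1, 5]
CONFLICT (empty clause)

Answer: 3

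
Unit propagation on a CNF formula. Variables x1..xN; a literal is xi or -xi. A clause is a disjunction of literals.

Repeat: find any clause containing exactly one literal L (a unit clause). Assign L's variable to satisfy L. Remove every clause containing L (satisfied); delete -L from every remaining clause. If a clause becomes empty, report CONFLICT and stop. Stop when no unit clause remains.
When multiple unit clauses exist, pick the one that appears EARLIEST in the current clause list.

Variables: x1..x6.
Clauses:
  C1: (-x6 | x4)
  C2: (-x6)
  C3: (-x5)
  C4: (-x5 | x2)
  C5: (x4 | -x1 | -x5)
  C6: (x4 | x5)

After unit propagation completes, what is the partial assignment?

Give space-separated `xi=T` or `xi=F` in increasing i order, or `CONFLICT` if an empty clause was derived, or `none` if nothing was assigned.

unit clause [-6] forces x6=F; simplify:
  satisfied 2 clause(s); 4 remain; assigned so far: [6]
unit clause [-5] forces x5=F; simplify:
  drop 5 from [4, 5] -> [4]
  satisfied 3 clause(s); 1 remain; assigned so far: [5, 6]
unit clause [4] forces x4=T; simplify:
  satisfied 1 clause(s); 0 remain; assigned so far: [4, 5, 6]

Answer: x4=T x5=F x6=F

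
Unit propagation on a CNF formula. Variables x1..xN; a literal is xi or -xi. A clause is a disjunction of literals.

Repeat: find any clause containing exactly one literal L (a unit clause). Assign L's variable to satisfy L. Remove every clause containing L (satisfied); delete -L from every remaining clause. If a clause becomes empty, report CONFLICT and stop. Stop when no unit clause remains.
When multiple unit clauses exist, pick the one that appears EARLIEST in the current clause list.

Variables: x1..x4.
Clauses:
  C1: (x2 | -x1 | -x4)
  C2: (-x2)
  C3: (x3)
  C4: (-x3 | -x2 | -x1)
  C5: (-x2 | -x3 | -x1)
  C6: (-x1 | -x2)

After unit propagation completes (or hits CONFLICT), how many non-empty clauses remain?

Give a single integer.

unit clause [-2] forces x2=F; simplify:
  drop 2 from [2, -1, -4] -> [-1, -4]
  satisfied 4 clause(s); 2 remain; assigned so far: [2]
unit clause [3] forces x3=T; simplify:
  satisfied 1 clause(s); 1 remain; assigned so far: [2, 3]

Answer: 1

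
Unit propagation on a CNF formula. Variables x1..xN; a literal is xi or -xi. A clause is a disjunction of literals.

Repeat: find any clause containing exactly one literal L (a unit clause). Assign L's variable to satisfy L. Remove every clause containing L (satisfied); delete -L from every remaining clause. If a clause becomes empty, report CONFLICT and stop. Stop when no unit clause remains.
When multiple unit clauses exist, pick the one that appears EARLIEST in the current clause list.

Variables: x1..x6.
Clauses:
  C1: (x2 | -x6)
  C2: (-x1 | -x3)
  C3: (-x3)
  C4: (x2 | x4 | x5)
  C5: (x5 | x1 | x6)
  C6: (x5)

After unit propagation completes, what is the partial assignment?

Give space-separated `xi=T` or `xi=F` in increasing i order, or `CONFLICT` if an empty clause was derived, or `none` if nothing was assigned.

Answer: x3=F x5=T

Derivation:
unit clause [-3] forces x3=F; simplify:
  satisfied 2 clause(s); 4 remain; assigned so far: [3]
unit clause [5] forces x5=T; simplify:
  satisfied 3 clause(s); 1 remain; assigned so far: [3, 5]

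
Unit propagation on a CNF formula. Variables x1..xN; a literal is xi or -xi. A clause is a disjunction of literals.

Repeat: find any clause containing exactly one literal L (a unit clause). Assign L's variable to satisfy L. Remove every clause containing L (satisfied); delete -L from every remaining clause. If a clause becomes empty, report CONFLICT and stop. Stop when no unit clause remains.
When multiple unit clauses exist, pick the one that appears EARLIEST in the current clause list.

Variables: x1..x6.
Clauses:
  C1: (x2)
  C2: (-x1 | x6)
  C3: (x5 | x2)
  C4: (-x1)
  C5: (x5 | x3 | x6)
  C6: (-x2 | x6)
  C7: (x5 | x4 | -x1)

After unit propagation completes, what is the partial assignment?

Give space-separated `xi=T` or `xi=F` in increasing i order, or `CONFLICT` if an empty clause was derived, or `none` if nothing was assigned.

unit clause [2] forces x2=T; simplify:
  drop -2 from [-2, 6] -> [6]
  satisfied 2 clause(s); 5 remain; assigned so far: [2]
unit clause [-1] forces x1=F; simplify:
  satisfied 3 clause(s); 2 remain; assigned so far: [1, 2]
unit clause [6] forces x6=T; simplify:
  satisfied 2 clause(s); 0 remain; assigned so far: [1, 2, 6]

Answer: x1=F x2=T x6=T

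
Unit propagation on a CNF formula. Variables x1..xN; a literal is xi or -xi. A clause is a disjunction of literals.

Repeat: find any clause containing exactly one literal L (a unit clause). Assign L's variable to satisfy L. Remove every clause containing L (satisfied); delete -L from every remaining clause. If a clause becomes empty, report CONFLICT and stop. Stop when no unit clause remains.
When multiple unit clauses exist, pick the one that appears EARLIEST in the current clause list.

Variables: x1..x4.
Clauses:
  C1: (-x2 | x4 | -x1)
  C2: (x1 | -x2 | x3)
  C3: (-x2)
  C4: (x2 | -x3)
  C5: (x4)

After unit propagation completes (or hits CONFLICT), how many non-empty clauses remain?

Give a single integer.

unit clause [-2] forces x2=F; simplify:
  drop 2 from [2, -3] -> [-3]
  satisfied 3 clause(s); 2 remain; assigned so far: [2]
unit clause [-3] forces x3=F; simplify:
  satisfied 1 clause(s); 1 remain; assigned so far: [2, 3]
unit clause [4] forces x4=T; simplify:
  satisfied 1 clause(s); 0 remain; assigned so far: [2, 3, 4]

Answer: 0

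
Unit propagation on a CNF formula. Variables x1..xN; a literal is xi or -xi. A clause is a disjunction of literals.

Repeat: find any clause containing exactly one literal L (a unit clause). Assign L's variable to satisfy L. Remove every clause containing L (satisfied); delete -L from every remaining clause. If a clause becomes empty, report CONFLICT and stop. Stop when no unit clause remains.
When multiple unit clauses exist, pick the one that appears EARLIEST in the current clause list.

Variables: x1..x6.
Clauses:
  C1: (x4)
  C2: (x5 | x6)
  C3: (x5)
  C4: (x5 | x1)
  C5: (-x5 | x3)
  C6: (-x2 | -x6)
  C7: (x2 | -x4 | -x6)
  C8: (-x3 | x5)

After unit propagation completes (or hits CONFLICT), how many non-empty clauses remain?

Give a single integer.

Answer: 2

Derivation:
unit clause [4] forces x4=T; simplify:
  drop -4 from [2, -4, -6] -> [2, -6]
  satisfied 1 clause(s); 7 remain; assigned so far: [4]
unit clause [5] forces x5=T; simplify:
  drop -5 from [-5, 3] -> [3]
  satisfied 4 clause(s); 3 remain; assigned so far: [4, 5]
unit clause [3] forces x3=T; simplify:
  satisfied 1 clause(s); 2 remain; assigned so far: [3, 4, 5]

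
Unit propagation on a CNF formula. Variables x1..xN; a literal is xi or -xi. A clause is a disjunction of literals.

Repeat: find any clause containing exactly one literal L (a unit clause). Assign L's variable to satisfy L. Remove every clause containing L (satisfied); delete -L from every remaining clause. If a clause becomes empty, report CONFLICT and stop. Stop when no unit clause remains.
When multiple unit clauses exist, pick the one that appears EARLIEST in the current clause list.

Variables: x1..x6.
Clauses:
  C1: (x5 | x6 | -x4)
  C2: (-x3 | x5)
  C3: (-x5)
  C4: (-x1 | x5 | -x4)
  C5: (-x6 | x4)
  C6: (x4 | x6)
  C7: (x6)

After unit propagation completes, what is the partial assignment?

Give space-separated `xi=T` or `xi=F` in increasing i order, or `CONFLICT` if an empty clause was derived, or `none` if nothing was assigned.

Answer: x1=F x3=F x4=T x5=F x6=T

Derivation:
unit clause [-5] forces x5=F; simplify:
  drop 5 from [5, 6, -4] -> [6, -4]
  drop 5 from [-3, 5] -> [-3]
  drop 5 from [-1, 5, -4] -> [-1, -4]
  satisfied 1 clause(s); 6 remain; assigned so far: [5]
unit clause [-3] forces x3=F; simplify:
  satisfied 1 clause(s); 5 remain; assigned so far: [3, 5]
unit clause [6] forces x6=T; simplify:
  drop -6 from [-6, 4] -> [4]
  satisfied 3 clause(s); 2 remain; assigned so far: [3, 5, 6]
unit clause [4] forces x4=T; simplify:
  drop -4 from [-1, -4] -> [-1]
  satisfied 1 clause(s); 1 remain; assigned so far: [3, 4, 5, 6]
unit clause [-1] forces x1=F; simplify:
  satisfied 1 clause(s); 0 remain; assigned so far: [1, 3, 4, 5, 6]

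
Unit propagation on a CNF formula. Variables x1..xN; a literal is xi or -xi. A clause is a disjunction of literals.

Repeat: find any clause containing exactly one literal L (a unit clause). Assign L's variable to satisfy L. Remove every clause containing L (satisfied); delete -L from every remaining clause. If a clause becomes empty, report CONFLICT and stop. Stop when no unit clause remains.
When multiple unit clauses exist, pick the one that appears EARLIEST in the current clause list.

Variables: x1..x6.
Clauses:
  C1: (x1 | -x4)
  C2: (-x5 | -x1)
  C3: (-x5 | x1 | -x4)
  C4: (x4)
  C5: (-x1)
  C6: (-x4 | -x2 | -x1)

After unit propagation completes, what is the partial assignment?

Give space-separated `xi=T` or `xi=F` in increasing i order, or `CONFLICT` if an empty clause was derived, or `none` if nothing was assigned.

unit clause [4] forces x4=T; simplify:
  drop -4 from [1, -4] -> [1]
  drop -4 from [-5, 1, -4] -> [-5, 1]
  drop -4 from [-4, -2, -1] -> [-2, -1]
  satisfied 1 clause(s); 5 remain; assigned so far: [4]
unit clause [1] forces x1=T; simplify:
  drop -1 from [-5, -1] -> [-5]
  drop -1 from [-1] -> [] (empty!)
  drop -1 from [-2, -1] -> [-2]
  satisfied 2 clause(s); 3 remain; assigned so far: [1, 4]
CONFLICT (empty clause)

Answer: CONFLICT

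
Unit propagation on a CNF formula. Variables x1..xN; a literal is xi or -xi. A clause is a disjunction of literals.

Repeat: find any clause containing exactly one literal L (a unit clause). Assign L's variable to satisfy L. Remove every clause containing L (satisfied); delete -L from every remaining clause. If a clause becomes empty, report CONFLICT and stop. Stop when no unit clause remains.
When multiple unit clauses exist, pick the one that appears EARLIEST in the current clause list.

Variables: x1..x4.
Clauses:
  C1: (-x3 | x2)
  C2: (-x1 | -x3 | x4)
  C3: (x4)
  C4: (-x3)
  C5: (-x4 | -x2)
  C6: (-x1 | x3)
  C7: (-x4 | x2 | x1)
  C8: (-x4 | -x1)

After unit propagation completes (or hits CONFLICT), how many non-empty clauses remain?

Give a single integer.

Answer: 0

Derivation:
unit clause [4] forces x4=T; simplify:
  drop -4 from [-4, -2] -> [-2]
  drop -4 from [-4, 2, 1] -> [2, 1]
  drop -4 from [-4, -1] -> [-1]
  satisfied 2 clause(s); 6 remain; assigned so far: [4]
unit clause [-3] forces x3=F; simplify:
  drop 3 from [-1, 3] -> [-1]
  satisfied 2 clause(s); 4 remain; assigned so far: [3, 4]
unit clause [-2] forces x2=F; simplify:
  drop 2 from [2, 1] -> [1]
  satisfied 1 clause(s); 3 remain; assigned so far: [2, 3, 4]
unit clause [-1] forces x1=F; simplify:
  drop 1 from [1] -> [] (empty!)
  satisfied 2 clause(s); 1 remain; assigned so far: [1, 2, 3, 4]
CONFLICT (empty clause)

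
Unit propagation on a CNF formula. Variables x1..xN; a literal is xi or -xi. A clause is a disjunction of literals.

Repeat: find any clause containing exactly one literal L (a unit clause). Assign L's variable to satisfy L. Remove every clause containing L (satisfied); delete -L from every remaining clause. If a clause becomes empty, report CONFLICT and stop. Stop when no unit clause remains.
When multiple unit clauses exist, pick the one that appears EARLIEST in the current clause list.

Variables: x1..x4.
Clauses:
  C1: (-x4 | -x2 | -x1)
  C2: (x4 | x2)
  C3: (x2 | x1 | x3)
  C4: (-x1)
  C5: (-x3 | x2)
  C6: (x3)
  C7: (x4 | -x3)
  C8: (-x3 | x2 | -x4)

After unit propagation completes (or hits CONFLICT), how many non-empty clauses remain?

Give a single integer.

unit clause [-1] forces x1=F; simplify:
  drop 1 from [2, 1, 3] -> [2, 3]
  satisfied 2 clause(s); 6 remain; assigned so far: [1]
unit clause [3] forces x3=T; simplify:
  drop -3 from [-3, 2] -> [2]
  drop -3 from [4, -3] -> [4]
  drop -3 from [-3, 2, -4] -> [2, -4]
  satisfied 2 clause(s); 4 remain; assigned so far: [1, 3]
unit clause [2] forces x2=T; simplify:
  satisfied 3 clause(s); 1 remain; assigned so far: [1, 2, 3]
unit clause [4] forces x4=T; simplify:
  satisfied 1 clause(s); 0 remain; assigned so far: [1, 2, 3, 4]

Answer: 0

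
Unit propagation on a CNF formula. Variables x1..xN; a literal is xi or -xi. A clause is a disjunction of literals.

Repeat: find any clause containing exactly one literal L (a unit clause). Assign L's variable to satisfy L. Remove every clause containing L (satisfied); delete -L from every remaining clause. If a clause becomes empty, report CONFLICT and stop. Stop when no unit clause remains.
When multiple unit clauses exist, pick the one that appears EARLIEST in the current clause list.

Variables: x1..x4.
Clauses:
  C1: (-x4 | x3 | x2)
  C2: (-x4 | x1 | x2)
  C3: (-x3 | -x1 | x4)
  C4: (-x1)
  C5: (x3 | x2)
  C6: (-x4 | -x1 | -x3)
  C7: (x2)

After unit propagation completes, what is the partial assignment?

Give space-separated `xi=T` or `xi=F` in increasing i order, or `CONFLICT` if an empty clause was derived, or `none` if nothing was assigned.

Answer: x1=F x2=T

Derivation:
unit clause [-1] forces x1=F; simplify:
  drop 1 from [-4, 1, 2] -> [-4, 2]
  satisfied 3 clause(s); 4 remain; assigned so far: [1]
unit clause [2] forces x2=T; simplify:
  satisfied 4 clause(s); 0 remain; assigned so far: [1, 2]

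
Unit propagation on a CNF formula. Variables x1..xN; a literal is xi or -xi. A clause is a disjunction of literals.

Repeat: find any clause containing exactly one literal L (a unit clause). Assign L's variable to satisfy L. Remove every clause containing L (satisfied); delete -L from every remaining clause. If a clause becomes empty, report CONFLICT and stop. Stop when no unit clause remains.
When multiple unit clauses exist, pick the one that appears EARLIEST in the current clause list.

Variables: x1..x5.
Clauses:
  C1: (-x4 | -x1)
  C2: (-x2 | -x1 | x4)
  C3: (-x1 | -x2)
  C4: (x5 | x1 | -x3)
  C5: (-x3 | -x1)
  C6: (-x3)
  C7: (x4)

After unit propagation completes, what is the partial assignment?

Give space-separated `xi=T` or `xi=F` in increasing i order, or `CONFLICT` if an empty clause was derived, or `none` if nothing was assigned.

Answer: x1=F x3=F x4=T

Derivation:
unit clause [-3] forces x3=F; simplify:
  satisfied 3 clause(s); 4 remain; assigned so far: [3]
unit clause [4] forces x4=T; simplify:
  drop -4 from [-4, -1] -> [-1]
  satisfied 2 clause(s); 2 remain; assigned so far: [3, 4]
unit clause [-1] forces x1=F; simplify:
  satisfied 2 clause(s); 0 remain; assigned so far: [1, 3, 4]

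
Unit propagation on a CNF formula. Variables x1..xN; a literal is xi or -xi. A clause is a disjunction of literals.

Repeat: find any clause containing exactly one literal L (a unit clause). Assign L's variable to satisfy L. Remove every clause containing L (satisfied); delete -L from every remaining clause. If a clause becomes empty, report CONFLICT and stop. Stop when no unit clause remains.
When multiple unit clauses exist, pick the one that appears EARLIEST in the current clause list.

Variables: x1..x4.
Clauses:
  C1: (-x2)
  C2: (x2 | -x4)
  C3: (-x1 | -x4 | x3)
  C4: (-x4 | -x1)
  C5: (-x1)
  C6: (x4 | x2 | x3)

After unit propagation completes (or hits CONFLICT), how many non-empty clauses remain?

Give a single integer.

Answer: 0

Derivation:
unit clause [-2] forces x2=F; simplify:
  drop 2 from [2, -4] -> [-4]
  drop 2 from [4, 2, 3] -> [4, 3]
  satisfied 1 clause(s); 5 remain; assigned so far: [2]
unit clause [-4] forces x4=F; simplify:
  drop 4 from [4, 3] -> [3]
  satisfied 3 clause(s); 2 remain; assigned so far: [2, 4]
unit clause [-1] forces x1=F; simplify:
  satisfied 1 clause(s); 1 remain; assigned so far: [1, 2, 4]
unit clause [3] forces x3=T; simplify:
  satisfied 1 clause(s); 0 remain; assigned so far: [1, 2, 3, 4]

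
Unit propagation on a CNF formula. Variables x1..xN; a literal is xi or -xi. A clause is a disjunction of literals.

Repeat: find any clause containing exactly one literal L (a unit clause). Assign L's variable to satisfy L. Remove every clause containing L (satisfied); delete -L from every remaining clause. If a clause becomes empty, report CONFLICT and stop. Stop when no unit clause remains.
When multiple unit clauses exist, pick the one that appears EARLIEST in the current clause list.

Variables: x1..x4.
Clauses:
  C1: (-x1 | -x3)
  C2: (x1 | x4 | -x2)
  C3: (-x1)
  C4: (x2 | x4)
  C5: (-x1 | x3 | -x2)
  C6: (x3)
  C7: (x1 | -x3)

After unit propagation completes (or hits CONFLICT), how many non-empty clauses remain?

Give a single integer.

Answer: 2

Derivation:
unit clause [-1] forces x1=F; simplify:
  drop 1 from [1, 4, -2] -> [4, -2]
  drop 1 from [1, -3] -> [-3]
  satisfied 3 clause(s); 4 remain; assigned so far: [1]
unit clause [3] forces x3=T; simplify:
  drop -3 from [-3] -> [] (empty!)
  satisfied 1 clause(s); 3 remain; assigned so far: [1, 3]
CONFLICT (empty clause)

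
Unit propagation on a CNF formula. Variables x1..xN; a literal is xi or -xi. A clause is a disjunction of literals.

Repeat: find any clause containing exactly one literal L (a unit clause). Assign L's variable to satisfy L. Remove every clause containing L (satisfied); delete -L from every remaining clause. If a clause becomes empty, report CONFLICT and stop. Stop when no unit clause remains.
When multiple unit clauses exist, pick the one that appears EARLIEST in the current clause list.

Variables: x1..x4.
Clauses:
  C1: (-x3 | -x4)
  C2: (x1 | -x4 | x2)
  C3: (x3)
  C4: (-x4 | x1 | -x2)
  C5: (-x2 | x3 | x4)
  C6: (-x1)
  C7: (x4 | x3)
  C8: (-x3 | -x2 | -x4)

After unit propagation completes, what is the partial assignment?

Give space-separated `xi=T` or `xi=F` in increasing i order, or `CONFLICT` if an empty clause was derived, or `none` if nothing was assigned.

Answer: x1=F x3=T x4=F

Derivation:
unit clause [3] forces x3=T; simplify:
  drop -3 from [-3, -4] -> [-4]
  drop -3 from [-3, -2, -4] -> [-2, -4]
  satisfied 3 clause(s); 5 remain; assigned so far: [3]
unit clause [-4] forces x4=F; simplify:
  satisfied 4 clause(s); 1 remain; assigned so far: [3, 4]
unit clause [-1] forces x1=F; simplify:
  satisfied 1 clause(s); 0 remain; assigned so far: [1, 3, 4]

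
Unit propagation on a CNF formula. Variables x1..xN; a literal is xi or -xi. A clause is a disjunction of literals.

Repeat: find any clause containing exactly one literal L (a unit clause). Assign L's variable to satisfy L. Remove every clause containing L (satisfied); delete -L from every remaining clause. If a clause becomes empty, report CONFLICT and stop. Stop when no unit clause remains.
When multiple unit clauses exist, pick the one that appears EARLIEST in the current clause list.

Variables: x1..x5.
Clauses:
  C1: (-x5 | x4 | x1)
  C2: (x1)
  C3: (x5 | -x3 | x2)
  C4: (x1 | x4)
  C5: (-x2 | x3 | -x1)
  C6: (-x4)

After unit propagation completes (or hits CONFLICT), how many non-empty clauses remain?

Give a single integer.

Answer: 2

Derivation:
unit clause [1] forces x1=T; simplify:
  drop -1 from [-2, 3, -1] -> [-2, 3]
  satisfied 3 clause(s); 3 remain; assigned so far: [1]
unit clause [-4] forces x4=F; simplify:
  satisfied 1 clause(s); 2 remain; assigned so far: [1, 4]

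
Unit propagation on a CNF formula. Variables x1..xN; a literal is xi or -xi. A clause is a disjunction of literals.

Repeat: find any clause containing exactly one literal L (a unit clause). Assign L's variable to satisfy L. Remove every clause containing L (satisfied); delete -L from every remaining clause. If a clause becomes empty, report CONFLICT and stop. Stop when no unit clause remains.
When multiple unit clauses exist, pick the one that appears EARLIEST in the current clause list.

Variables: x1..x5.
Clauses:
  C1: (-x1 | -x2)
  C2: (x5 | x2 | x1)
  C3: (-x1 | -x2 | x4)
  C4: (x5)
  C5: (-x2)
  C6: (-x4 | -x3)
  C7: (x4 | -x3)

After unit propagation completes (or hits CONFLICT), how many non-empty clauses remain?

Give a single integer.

unit clause [5] forces x5=T; simplify:
  satisfied 2 clause(s); 5 remain; assigned so far: [5]
unit clause [-2] forces x2=F; simplify:
  satisfied 3 clause(s); 2 remain; assigned so far: [2, 5]

Answer: 2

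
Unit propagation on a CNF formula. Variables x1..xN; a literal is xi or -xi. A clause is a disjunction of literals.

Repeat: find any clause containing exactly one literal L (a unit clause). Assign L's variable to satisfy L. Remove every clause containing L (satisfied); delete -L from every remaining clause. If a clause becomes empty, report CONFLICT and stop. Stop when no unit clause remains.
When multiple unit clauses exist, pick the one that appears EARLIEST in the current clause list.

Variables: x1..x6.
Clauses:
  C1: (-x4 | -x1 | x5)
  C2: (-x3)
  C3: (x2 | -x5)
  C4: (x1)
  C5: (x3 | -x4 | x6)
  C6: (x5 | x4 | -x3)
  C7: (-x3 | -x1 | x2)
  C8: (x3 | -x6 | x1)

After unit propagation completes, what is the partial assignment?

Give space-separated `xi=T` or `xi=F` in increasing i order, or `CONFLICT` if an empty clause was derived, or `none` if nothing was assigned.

unit clause [-3] forces x3=F; simplify:
  drop 3 from [3, -4, 6] -> [-4, 6]
  drop 3 from [3, -6, 1] -> [-6, 1]
  satisfied 3 clause(s); 5 remain; assigned so far: [3]
unit clause [1] forces x1=T; simplify:
  drop -1 from [-4, -1, 5] -> [-4, 5]
  satisfied 2 clause(s); 3 remain; assigned so far: [1, 3]

Answer: x1=T x3=F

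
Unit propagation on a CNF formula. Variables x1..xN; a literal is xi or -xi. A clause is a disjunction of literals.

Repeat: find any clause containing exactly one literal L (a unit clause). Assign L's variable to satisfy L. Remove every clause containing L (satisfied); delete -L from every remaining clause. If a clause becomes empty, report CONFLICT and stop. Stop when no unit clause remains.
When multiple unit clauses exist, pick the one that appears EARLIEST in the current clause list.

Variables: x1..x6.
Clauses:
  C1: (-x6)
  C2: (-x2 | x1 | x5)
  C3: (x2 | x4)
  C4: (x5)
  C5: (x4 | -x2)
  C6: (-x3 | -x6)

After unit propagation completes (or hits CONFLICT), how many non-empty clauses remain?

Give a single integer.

Answer: 2

Derivation:
unit clause [-6] forces x6=F; simplify:
  satisfied 2 clause(s); 4 remain; assigned so far: [6]
unit clause [5] forces x5=T; simplify:
  satisfied 2 clause(s); 2 remain; assigned so far: [5, 6]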